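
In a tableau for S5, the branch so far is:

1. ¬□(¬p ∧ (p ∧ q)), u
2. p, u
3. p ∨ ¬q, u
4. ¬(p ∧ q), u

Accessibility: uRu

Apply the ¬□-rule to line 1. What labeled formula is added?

a fresh world v with uRv, and ¬(¬p ∧ (p ∧ q)) at v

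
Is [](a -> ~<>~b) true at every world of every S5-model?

Tableau for the negation ~[](a -> ~<>~b):
1. ~[](a -> ~<>~b), u
2. ~(a -> ~<>~b), v
3. a, v
4. <>~b, v
5. ~b, w
Accessibility: uRu, uRv, uRw, vRu, vRv, vRw, wRu, wRv, wRw
The negation has an open branch (countermodel exists).

No, not valid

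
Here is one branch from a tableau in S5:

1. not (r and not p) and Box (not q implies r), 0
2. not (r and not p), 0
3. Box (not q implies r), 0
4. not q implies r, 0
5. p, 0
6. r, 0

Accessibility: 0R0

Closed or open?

No world carries both an atom and its negation.

Not closed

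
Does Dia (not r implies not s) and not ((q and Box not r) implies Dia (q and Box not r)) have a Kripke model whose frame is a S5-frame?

1. Dia (not r implies not s) and not ((q and Box not r) implies Dia (q and Box not r)), w0
2. Dia (not r implies not s), w0
3. not ((q and Box not r) implies Dia (q and Box not r)), w0
4. q and Box not r, w0
5. not Dia (q and Box not r), w0
6. q, w0
7. Box not r, w0
8. not (q and Box not r), w0
9. not r, w0
10. not Box not r, w0
11. not r implies not s, w1
12. not (q and Box not r), w1
13. not r, w1
14. not s, w1
15. not Box not r, w1
16. r, w2
17. not (q and Box not r), w2
18. not r, w2
Accessibility: w0Rw0, w0Rw1, w0Rw2, w1Rw0, w1Rw1, w1Rw2, w2Rw0, w2Rw1, w2Rw2
Branch closes: r and not r both at w2.
(One branch shown.) All branches close.

Unsatisfiable (every branch closes)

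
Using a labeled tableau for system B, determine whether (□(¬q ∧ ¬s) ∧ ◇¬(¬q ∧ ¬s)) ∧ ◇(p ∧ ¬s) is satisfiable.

Unsatisfiable (every branch closes)

1. (□(¬q ∧ ¬s) ∧ ◇¬(¬q ∧ ¬s)) ∧ ◇(p ∧ ¬s), u
2. □(¬q ∧ ¬s) ∧ ◇¬(¬q ∧ ¬s), u
3. ◇(p ∧ ¬s), u
4. □(¬q ∧ ¬s), u
5. ◇¬(¬q ∧ ¬s), u
6. ¬q ∧ ¬s, u
7. ¬q, u
8. ¬s, u
9. p ∧ ¬s, v
10. p, v
11. ¬s, v
12. ¬q ∧ ¬s, v
13. ¬q, v
14. ¬(¬q ∧ ¬s), w
15. ¬q ∧ ¬s, w
16. ¬q, w
17. ¬s, w
18. s, w
Accessibility: uRu, uRv, uRw, vRu, vRv, wRu, wRw
Branch closes: s and ¬s both at w.
All branches of the tableau close; one closing branch shown above.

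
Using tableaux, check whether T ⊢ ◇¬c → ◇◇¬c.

Valid in T

Tableau for the negation ¬(◇¬c → ◇◇¬c):
1. ¬(◇¬c → ◇◇¬c), u
2. ◇¬c, u
3. ¬◇◇¬c, u
4. ¬◇¬c, u
5. c, u
6. ¬c, v
7. ¬◇¬c, v
8. c, v
Accessibility: uRu, uRv, vRv
Branch closes: c and ¬c both at v.
All branches of the negation close; one closing branch shown above.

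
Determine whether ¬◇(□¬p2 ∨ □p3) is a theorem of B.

Tableau for the negation ◇(□¬p2 ∨ □p3):
1. ◇(□¬p2 ∨ □p3), w0
2. □¬p2 ∨ □p3, w1   [◇-rule on 1: fresh world w1, w0Rw1]
3. □p3, w1   [∨-rule on 2 (branches; this branch)]
4. p3, w0   [□-rule on 3 via w1Rw0]
5. p3, w1   [□-rule on 3 via w1Rw1]
Accessibility: w0Rw0, w0Rw1, w1Rw0, w1Rw1
The negation has an open branch (countermodel exists).

Not valid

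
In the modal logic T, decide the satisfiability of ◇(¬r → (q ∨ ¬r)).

1. ◇(¬r → (q ∨ ¬r)), 0
2. ¬r → (q ∨ ¬r), 1
3. q ∨ ¬r, 1
4. ¬r, 1
Accessibility: 0R0, 0R1, 1R1

Yes, satisfiable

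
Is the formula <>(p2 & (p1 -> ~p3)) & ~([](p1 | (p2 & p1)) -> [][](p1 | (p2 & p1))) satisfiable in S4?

1. <>(p2 & (p1 -> ~p3)) & ~([](p1 | (p2 & p1)) -> [][](p1 | (p2 & p1))), u
2. <>(p2 & (p1 -> ~p3)), u
3. ~([](p1 | (p2 & p1)) -> [][](p1 | (p2 & p1))), u
4. [](p1 | (p2 & p1)), u
5. ~[][](p1 | (p2 & p1)), u
6. p1 | (p2 & p1), u
7. p2 & p1, u
8. p2, u
9. p1, u
10. p2 & (p1 -> ~p3), v
11. p2, v
12. p1 -> ~p3, v
13. p1 | (p2 & p1), v
14. ~p3, v
15. p2 & p1, v
16. p1, v
17. ~[](p1 | (p2 & p1)), w
18. p1 | (p2 & p1), w
19. p2 & p1, w
20. p2, w
21. p1, w
22. ~(p1 | (p2 & p1)), x
23. ~p1, x
24. ~(p2 & p1), x
25. p1 | (p2 & p1), x
26. p2 & p1, x
27. p2, x
28. p1, x
Accessibility: uRu, uRv, uRw, uRx, vRv, wRw, wRx, xRx
Branch closes: p1 and ~p1 both at x.
Every branch closes; the branch above is one of them.

No, unsatisfiable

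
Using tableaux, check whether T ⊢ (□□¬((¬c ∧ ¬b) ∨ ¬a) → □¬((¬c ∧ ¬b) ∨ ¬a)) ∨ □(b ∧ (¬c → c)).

Valid

Tableau for the negation ¬((□□¬((¬c ∧ ¬b) ∨ ¬a) → □¬((¬c ∧ ¬b) ∨ ¬a)) ∨ □(b ∧ (¬c → c))):
1. ¬((□□¬((¬c ∧ ¬b) ∨ ¬a) → □¬((¬c ∧ ¬b) ∨ ¬a)) ∨ □(b ∧ (¬c → c))), 0
2. ¬(□□¬((¬c ∧ ¬b) ∨ ¬a) → □¬((¬c ∧ ¬b) ∨ ¬a)), 0
3. ¬□(b ∧ (¬c → c)), 0
4. □□¬((¬c ∧ ¬b) ∨ ¬a), 0
5. ¬□¬((¬c ∧ ¬b) ∨ ¬a), 0
6. □¬((¬c ∧ ¬b) ∨ ¬a), 0
7. ¬((¬c ∧ ¬b) ∨ ¬a), 0
8. ¬(¬c ∧ ¬b), 0
9. a, 0
10. b, 0
11. ¬(b ∧ (¬c → c)), 1
12. □¬((¬c ∧ ¬b) ∨ ¬a), 1
13. ¬((¬c ∧ ¬b) ∨ ¬a), 1
14. ¬(¬c ∧ ¬b), 1
15. a, 1
16. ¬(¬c → c), 1
17. ¬c, 1
18. b, 1
19. (¬c ∧ ¬b) ∨ ¬a, 2
20. □¬((¬c ∧ ¬b) ∨ ¬a), 2
21. ¬((¬c ∧ ¬b) ∨ ¬a), 2
22. ¬(¬c ∧ ¬b), 2
23. a, 2
24. ¬c ∧ ¬b, 2
25. ¬c, 2
26. ¬b, 2
27. b, 2
Accessibility: 0R0, 0R1, 0R2, 1R1, 2R2
Branch closes: b and ¬b both at 2.
All branches of the negation close; one closing branch shown above.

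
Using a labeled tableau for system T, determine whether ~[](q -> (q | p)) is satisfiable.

1. ~[](q -> (q | p)), w0
2. ~(q -> (q | p)), w1
3. q, w1
4. ~(q | p), w1
5. ~q, w1
6. ~p, w1
Accessibility: w0Rw0, w0Rw1, w1Rw1
Branch closes: q and ~q both at w1.
Every branch closes; the branch above is one of them.

No, unsatisfiable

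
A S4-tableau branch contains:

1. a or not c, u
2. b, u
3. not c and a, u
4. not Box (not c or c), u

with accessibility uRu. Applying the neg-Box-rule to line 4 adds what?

a fresh world v with uRv, and not (not c or c) at v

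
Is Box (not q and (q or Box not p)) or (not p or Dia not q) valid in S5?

Tableau for the negation not (Box (not q and (q or Box not p)) or (not p or Dia not q)):
1. not (Box (not q and (q or Box not p)) or (not p or Dia not q)), 0
2. not Box (not q and (q or Box not p)), 0
3. not (not p or Dia not q), 0
4. p, 0
5. not Dia not q, 0
6. q, 0
7. not (not q and (q or Box not p)), 1
8. q, 1
Accessibility: 0R0, 0R1, 1R0, 1R1
The negation has an open branch (countermodel exists).

No, not valid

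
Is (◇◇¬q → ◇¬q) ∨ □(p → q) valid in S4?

Valid in S4

Tableau for the negation ¬((◇◇¬q → ◇¬q) ∨ □(p → q)):
1. ¬((◇◇¬q → ◇¬q) ∨ □(p → q)), 0
2. ¬(◇◇¬q → ◇¬q), 0
3. ¬□(p → q), 0
4. ◇◇¬q, 0
5. ¬◇¬q, 0
6. q, 0
7. ¬(p → q), 1
8. p, 1
9. ¬q, 1
10. q, 1
Accessibility: 0R0, 0R1, 1R1
Branch closes: q and ¬q both at 1.
Every branch of the negation's tableau closes; the branch above is one of them.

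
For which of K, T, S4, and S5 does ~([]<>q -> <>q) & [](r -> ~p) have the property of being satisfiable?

K

T-tableau for the formula:
1. ~([]<>q -> <>q) & [](r -> ~p), 0
2. ~([]<>q -> <>q), 0
3. [](r -> ~p), 0
4. []<>q, 0
5. ~<>q, 0
6. r -> ~p, 0
7. <>q, 0
8. ~q, 0
9. ~p, 0
10. q, 1
11. r -> ~p, 1
12. <>q, 1
13. ~q, 1
Accessibility: 0R0, 0R1, 1R1
Branch closes: q and ~q both at 1.
Every branch closes (one shown): unsatisfiable in T, hence also in S4, S5 (every S4/S5-frame is a T-frame).
K-tableau for the formula:
1. ~([]<>q -> <>q) & [](r -> ~p), 0
2. ~([]<>q -> <>q), 0
3. [](r -> ~p), 0
4. []<>q, 0
5. ~<>q, 0
Complete open branch: satisfiable in K.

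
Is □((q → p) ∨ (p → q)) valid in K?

Tableau for the negation ¬□((q → p) ∨ (p → q)):
1. ¬□((q → p) ∨ (p → q)), w0
2. ¬((q → p) ∨ (p → q)), w1
3. ¬(q → p), w1
4. ¬(p → q), w1
5. q, w1
6. ¬p, w1
7. p, w1
8. ¬q, w1
Accessibility: w0Rw1
Branch closes: p and ¬p both at w1.
Every branch of the negation's tableau closes; the branch above is one of them.

Yes, valid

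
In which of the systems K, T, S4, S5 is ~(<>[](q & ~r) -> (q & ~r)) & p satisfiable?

K, T, S4

S4-tableau for the formula:
1. ~(<>[](q & ~r) -> (q & ~r)) & p, w0
2. ~(<>[](q & ~r) -> (q & ~r)), w0   [&-rule on 1]
3. p, w0   [&-rule on 1]
4. <>[](q & ~r), w0   [~->-rule on 2]
5. ~(q & ~r), w0   [~->-rule on 2]
6. r, w0   [~&-rule on 5 (branches; this branch)]
7. [](q & ~r), w1   [<>-rule on 4: fresh world w1, w0Rw1]
8. q & ~r, w1   [[]-rule on 7 via w1Rw1]
9. q, w1   [&-rule on 8]
10. ~r, w1   [&-rule on 8]
Accessibility: w0Rw0, w0Rw1, w1Rw1
Complete open branch: satisfiable in S4, hence also in K, T (this S4-model is also a K-model and a T-model).
S5-tableau for the formula:
1. ~(<>[](q & ~r) -> (q & ~r)) & p, w0
2. ~(<>[](q & ~r) -> (q & ~r)), w0   [&-rule on 1]
3. p, w0   [&-rule on 1]
4. <>[](q & ~r), w0   [~->-rule on 2]
5. ~(q & ~r), w0   [~->-rule on 2]
6. r, w0   [~&-rule on 5 (branches; this branch)]
7. [](q & ~r), w1   [<>-rule on 4: fresh world w1, w0Rw1]
8. q & ~r, w0   [[]-rule on 7 via w1Rw0]
9. q, w0   [&-rule on 8]
10. ~r, w0   [&-rule on 8]
Accessibility: w0Rw0, w0Rw1, w1Rw0, w1Rw1
Branch closes: r and ~r both at w0.
Every branch closes (one shown): unsatisfiable in S5.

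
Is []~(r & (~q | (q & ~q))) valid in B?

Tableau for the negation ~[]~(r & (~q | (q & ~q))):
1. ~[]~(r & (~q | (q & ~q))), w0
2. r & (~q | (q & ~q)), w1   [~[]-rule on 1: fresh world w1, w0Rw1]
3. r, w1   [&-rule on 2]
4. ~q | (q & ~q), w1   [&-rule on 2]
5. ~q, w1   [|-rule on 4 (branches; this branch)]
Accessibility: w0Rw0, w0Rw1, w1Rw0, w1Rw1
The negation has an open branch (countermodel exists).

No, not valid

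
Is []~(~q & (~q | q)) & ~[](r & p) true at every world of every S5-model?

Tableau for the negation ~([]~(~q & (~q | q)) & ~[](r & p)):
1. ~([]~(~q & (~q | q)) & ~[](r & p)), 0
2. [](r & p), 0
3. r & p, 0
4. r, 0
5. p, 0
Accessibility: 0R0
The negation has an open branch (countermodel exists).

Invalid (countermodel exists)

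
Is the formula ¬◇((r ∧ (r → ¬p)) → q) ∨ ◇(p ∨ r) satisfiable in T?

Satisfiable (open branch found)

1. ¬◇((r ∧ (r → ¬p)) → q) ∨ ◇(p ∨ r), w0
2. ◇(p ∨ r), w0   [∨-rule on 1 (branches; this branch)]
3. p ∨ r, w1   [◇-rule on 2: fresh world w1, w0Rw1]
4. r, w1   [∨-rule on 3 (branches; this branch)]
Accessibility: w0Rw0, w0Rw1, w1Rw1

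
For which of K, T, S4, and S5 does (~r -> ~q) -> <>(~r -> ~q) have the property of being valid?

T, S4, S5

K-tableau for the negation ~((~r -> ~q) -> <>(~r -> ~q)):
1. ~((~r -> ~q) -> <>(~r -> ~q)), u
2. ~r -> ~q, u
3. ~<>(~r -> ~q), u
4. ~q, u
Complete open branch: countermodel on a K-frame, so not valid in K.
T-tableau for the negation ~((~r -> ~q) -> <>(~r -> ~q)):
1. ~((~r -> ~q) -> <>(~r -> ~q)), u
2. ~r -> ~q, u
3. ~<>(~r -> ~q), u
4. ~(~r -> ~q), u
5. ~r, u
6. q, u
7. ~q, u
Accessibility: uRu
Branch closes: q and ~q both at u.
Every branch closes (one shown): valid in T, hence also in S4, S5 (every theorem of T is a theorem of S4 and S5).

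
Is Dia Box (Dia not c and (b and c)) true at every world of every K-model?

Tableau for the negation not Dia Box (Dia not c and (b and c)):
1. not Dia Box (Dia not c and (b and c)), u
The negation has an open branch (countermodel exists).

Not valid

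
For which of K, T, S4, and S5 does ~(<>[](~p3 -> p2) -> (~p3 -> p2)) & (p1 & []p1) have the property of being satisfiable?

S5-tableau for the formula:
1. ~(<>[](~p3 -> p2) -> (~p3 -> p2)) & (p1 & []p1), w0
2. ~(<>[](~p3 -> p2) -> (~p3 -> p2)), w0
3. p1 & []p1, w0
4. <>[](~p3 -> p2), w0
5. ~(~p3 -> p2), w0
6. p1, w0
7. []p1, w0
8. ~p3, w0
9. ~p2, w0
10. [](~p3 -> p2), w1
11. p1, w1
12. ~p3 -> p2, w0
13. ~p3 -> p2, w1
14. p2, w0
Accessibility: w0Rw0, w0Rw1, w1Rw0, w1Rw1
Branch closes: p2 and ~p2 both at w0.
Every branch closes (one shown): unsatisfiable in S5.
S4-tableau for the formula:
1. ~(<>[](~p3 -> p2) -> (~p3 -> p2)) & (p1 & []p1), w0
2. ~(<>[](~p3 -> p2) -> (~p3 -> p2)), w0
3. p1 & []p1, w0
4. <>[](~p3 -> p2), w0
5. ~(~p3 -> p2), w0
6. p1, w0
7. []p1, w0
8. ~p3, w0
9. ~p2, w0
10. [](~p3 -> p2), w1
11. p1, w1
12. ~p3 -> p2, w1
13. p2, w1
Accessibility: w0Rw0, w0Rw1, w1Rw1
Complete open branch: satisfiable in S4, hence also in K, T (this S4-model is also a K-model and a T-model).

K, T, S4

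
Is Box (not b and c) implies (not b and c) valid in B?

Yes, valid

Tableau for the negation not (Box (not b and c) implies (not b and c)):
1. not (Box (not b and c) implies (not b and c)), w0
2. Box (not b and c), w0
3. not (not b and c), w0
4. not b and c, w0
5. not b, w0
6. c, w0
7. not c, w0
Accessibility: w0Rw0
Branch closes: c and not c both at w0.
Every branch of the negation's tableau closes; the branch above is one of them.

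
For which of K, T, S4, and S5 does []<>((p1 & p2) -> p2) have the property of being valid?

T, S4, S5

T-tableau for the negation ~[]<>((p1 & p2) -> p2):
1. ~[]<>((p1 & p2) -> p2), w0
2. ~<>((p1 & p2) -> p2), w1
3. ~((p1 & p2) -> p2), w1
4. p1 & p2, w1
5. ~p2, w1
6. p1, w1
7. p2, w1
Accessibility: w0Rw0, w0Rw1, w1Rw1
Branch closes: p2 and ~p2 both at w1.
Every branch closes (one shown): valid in T, hence also in S4, S5 (every theorem of T is a theorem of S4 and S5).
K-tableau for the negation ~[]<>((p1 & p2) -> p2):
1. ~[]<>((p1 & p2) -> p2), w0
2. ~<>((p1 & p2) -> p2), w1
Accessibility: w0Rw1
Complete open branch: countermodel on a K-frame, so not valid in K.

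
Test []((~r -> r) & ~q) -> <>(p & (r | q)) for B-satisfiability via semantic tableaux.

1. []((~r -> r) & ~q) -> <>(p & (r | q)), w0
2. <>(p & (r | q)), w0
3. p & (r | q), w1
4. p, w1
5. r | q, w1
6. q, w1
Accessibility: w0Rw0, w0Rw1, w1Rw0, w1Rw1

Satisfiable (open branch found)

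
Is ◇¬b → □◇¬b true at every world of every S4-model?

Not valid

Tableau for the negation ¬(◇¬b → □◇¬b):
1. ¬(◇¬b → □◇¬b), w0
2. ◇¬b, w0   [¬→-rule on 1]
3. ¬□◇¬b, w0   [¬→-rule on 1]
4. ¬b, w1   [◇-rule on 2: fresh world w1, w0Rw1]
5. ¬◇¬b, w2   [¬□-rule on 3: fresh world w2, w0Rw2]
6. b, w2   [¬◇-rule on 5 via w2Rw2]
Accessibility: w0Rw0, w0Rw1, w0Rw2, w1Rw1, w2Rw2
The negation has an open branch (countermodel exists).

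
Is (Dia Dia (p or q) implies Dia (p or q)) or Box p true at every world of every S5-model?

Tableau for the negation not ((Dia Dia (p or q) implies Dia (p or q)) or Box p):
1. not ((Dia Dia (p or q) implies Dia (p or q)) or Box p), 0
2. not (Dia Dia (p or q) implies Dia (p or q)), 0   [neg-or-rule on 1]
3. not Box p, 0   [neg-or-rule on 1]
4. Dia Dia (p or q), 0   [neg-implies-rule on 2]
5. not Dia (p or q), 0   [neg-implies-rule on 2]
6. not (p or q), 0   [neg-Dia-rule on 5 via 0R0]
7. not p, 0   [neg-or-rule on 6]
8. not q, 0   [neg-or-rule on 6]
9. not p, 1   [neg-Box-rule on 3: fresh world 1, 0R1]
10. not (p or q), 1   [neg-Dia-rule on 5 via 0R1]
11. not q, 1   [neg-or-rule on 10]
12. Dia (p or q), 2   [Dia-rule on 4: fresh world 2, 0R2]
13. not (p or q), 2   [neg-Dia-rule on 5 via 0R2]
14. not p, 2   [neg-or-rule on 13]
15. not q, 2   [neg-or-rule on 13]
16. p or q, 3   [Dia-rule on 12: fresh world 3, 2R3]
17. not (p or q), 3   [neg-Dia-rule on 5 via 0R3]
18. not p, 3   [neg-or-rule on 17]
19. not q, 3   [neg-or-rule on 17]
20. q, 3   [or-rule on 16 (branches; this branch)]
Accessibility: 0R0, 0R1, 0R2, 0R3, 1R0, 1R1, 1R2, 1R3, 2R0, 2R1, 2R2, 2R3, 3R0, 3R1, 3R2, 3R3
Branch closes: q and not q both at 3.
All branches of the negation close; one closing branch shown above.

Valid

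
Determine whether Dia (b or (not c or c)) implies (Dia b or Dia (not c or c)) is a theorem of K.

Tableau for the negation not (Dia (b or (not c or c)) implies (Dia b or Dia (not c or c))):
1. not (Dia (b or (not c or c)) implies (Dia b or Dia (not c or c))), w0
2. Dia (b or (not c or c)), w0
3. not (Dia b or Dia (not c or c)), w0
4. not Dia b, w0
5. not Dia (not c or c), w0
6. b or (not c or c), w1
7. not b, w1
8. not (not c or c), w1
9. c, w1
10. not c, w1
Accessibility: w0Rw1
Branch closes: c and not c both at w1.
Every branch of the negation's tableau closes; the branch above is one of them.

Yes, valid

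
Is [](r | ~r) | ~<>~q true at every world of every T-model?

Tableau for the negation ~([](r | ~r) | ~<>~q):
1. ~([](r | ~r) | ~<>~q), 0
2. ~[](r | ~r), 0   [~|-rule on 1]
3. <>~q, 0   [~|-rule on 1]
4. ~(r | ~r), 1   [~[]-rule on 2: fresh world 1, 0R1]
5. ~r, 1   [~|-rule on 4]
6. r, 1   [~|-rule on 4]
Accessibility: 0R0, 0R1, 1R1
Branch closes: r and ~r both at 1.
All branches of the negation close; one closing branch shown above.

Yes, valid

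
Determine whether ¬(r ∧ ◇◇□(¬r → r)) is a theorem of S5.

Tableau for the negation r ∧ ◇◇□(¬r → r):
1. r ∧ ◇◇□(¬r → r), u
2. r, u
3. ◇◇□(¬r → r), u
4. ◇□(¬r → r), v
5. □(¬r → r), w
6. ¬r → r, u
7. ¬r → r, v
8. ¬r → r, w
9. r, v
10. r, w
Accessibility: uRu, uRv, uRw, vRu, vRv, vRw, wRu, wRv, wRw
The negation has an open branch (countermodel exists).

No, not valid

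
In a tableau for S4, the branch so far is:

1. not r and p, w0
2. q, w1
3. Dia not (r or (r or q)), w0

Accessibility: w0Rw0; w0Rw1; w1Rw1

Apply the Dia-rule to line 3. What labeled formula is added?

a fresh world w2 with w0Rw2, and not (r or (r or q)) at w2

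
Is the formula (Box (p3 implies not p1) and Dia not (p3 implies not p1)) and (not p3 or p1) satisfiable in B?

Unsatisfiable

1. (Box (p3 implies not p1) and Dia not (p3 implies not p1)) and (not p3 or p1), 0
2. Box (p3 implies not p1) and Dia not (p3 implies not p1), 0   [and-rule on 1]
3. not p3 or p1, 0   [and-rule on 1]
4. Box (p3 implies not p1), 0   [and-rule on 2]
5. Dia not (p3 implies not p1), 0   [and-rule on 2]
6. p3 implies not p1, 0   [Box-rule on 4 via 0R0]
7. p1, 0   [or-rule on 3 (branches; this branch)]
8. not p3, 0   [implies-rule on 6 (branches; this branch)]
9. not (p3 implies not p1), 1   [Dia-rule on 5: fresh world 1, 0R1]
10. p3, 1   [neg-implies-rule on 9]
11. p1, 1   [neg-implies-rule on 9]
12. p3 implies not p1, 1   [Box-rule on 4 via 0R1]
13. not p1, 1   [implies-rule on 12 (branches; this branch)]
Accessibility: 0R0, 0R1, 1R0, 1R1
Branch closes: p1 and not p1 both at 1.
All branches of the tableau close; one closing branch shown above.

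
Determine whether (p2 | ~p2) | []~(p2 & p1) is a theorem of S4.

Tableau for the negation ~((p2 | ~p2) | []~(p2 & p1)):
1. ~((p2 | ~p2) | []~(p2 & p1)), w0
2. ~(p2 | ~p2), w0   [~|-rule on 1]
3. ~[]~(p2 & p1), w0   [~|-rule on 1]
4. ~p2, w0   [~|-rule on 2]
5. p2, w0   [~|-rule on 2]
Accessibility: w0Rw0
Branch closes: p2 and ~p2 both at w0.
All branches of the negation close; one closing branch shown above.

Yes, valid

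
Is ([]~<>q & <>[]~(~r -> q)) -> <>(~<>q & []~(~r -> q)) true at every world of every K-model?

Valid

Tableau for the negation ~(([]~<>q & <>[]~(~r -> q)) -> <>(~<>q & []~(~r -> q))):
1. ~(([]~<>q & <>[]~(~r -> q)) -> <>(~<>q & []~(~r -> q))), 0
2. []~<>q & <>[]~(~r -> q), 0
3. ~<>(~<>q & []~(~r -> q)), 0
4. []~<>q, 0
5. <>[]~(~r -> q), 0
6. []~(~r -> q), 1
7. ~(~<>q & []~(~r -> q)), 1
8. ~<>q, 1
9. ~[]~(~r -> q), 1
10. ~r -> q, 2
11. ~(~r -> q), 2
12. ~r, 2
13. ~q, 2
14. q, 2
Accessibility: 0R1, 1R2
Branch closes: q and ~q both at 2.
All branches of the negation close; one closing branch shown above.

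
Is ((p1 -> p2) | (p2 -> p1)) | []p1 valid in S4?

Valid in S4

Tableau for the negation ~(((p1 -> p2) | (p2 -> p1)) | []p1):
1. ~(((p1 -> p2) | (p2 -> p1)) | []p1), u
2. ~((p1 -> p2) | (p2 -> p1)), u
3. ~[]p1, u
4. ~(p1 -> p2), u
5. ~(p2 -> p1), u
6. p1, u
7. ~p2, u
8. p2, u
9. ~p1, u
Accessibility: uRu
Branch closes: p2 and ~p2 both at u.
All branches of the negation close; one closing branch shown above.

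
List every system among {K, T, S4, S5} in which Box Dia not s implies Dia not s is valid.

T, S4, S5

T-tableau for the negation not (Box Dia not s implies Dia not s):
1. not (Box Dia not s implies Dia not s), w0
2. Box Dia not s, w0
3. not Dia not s, w0
4. Dia not s, w0
5. s, w0
6. not s, w1
7. Dia not s, w1
8. s, w1
Accessibility: w0Rw0, w0Rw1, w1Rw1
Branch closes: s and not s both at w1.
Every branch closes (one shown): valid in T, hence also in S4, S5 (every theorem of T is a theorem of S4 and S5).
K-tableau for the negation not (Box Dia not s implies Dia not s):
1. not (Box Dia not s implies Dia not s), w0
2. Box Dia not s, w0
3. not Dia not s, w0
Complete open branch: countermodel on a K-frame, so not valid in K.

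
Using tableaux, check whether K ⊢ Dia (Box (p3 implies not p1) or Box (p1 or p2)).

Tableau for the negation not Dia (Box (p3 implies not p1) or Box (p1 or p2)):
1. not Dia (Box (p3 implies not p1) or Box (p1 or p2)), w0
The negation has an open branch (countermodel exists).

No, not valid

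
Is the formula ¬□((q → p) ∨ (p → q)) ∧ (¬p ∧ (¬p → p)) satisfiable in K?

Unsatisfiable (every branch closes)

1. ¬□((q → p) ∨ (p → q)) ∧ (¬p ∧ (¬p → p)), w0
2. ¬□((q → p) ∨ (p → q)), w0
3. ¬p ∧ (¬p → p), w0
4. ¬p, w0
5. ¬p → p, w0
6. p, w0
Branch closes: p and ¬p both at w0.
(One branch shown.) All branches close.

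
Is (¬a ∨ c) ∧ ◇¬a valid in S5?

Tableau for the negation ¬((¬a ∨ c) ∧ ◇¬a):
1. ¬((¬a ∨ c) ∧ ◇¬a), w0
2. ¬◇¬a, w0   [¬∧-rule on 1 (branches; this branch)]
3. a, w0   [¬◇-rule on 2 via w0Rw0]
Accessibility: w0Rw0
The negation has an open branch (countermodel exists).

No, not valid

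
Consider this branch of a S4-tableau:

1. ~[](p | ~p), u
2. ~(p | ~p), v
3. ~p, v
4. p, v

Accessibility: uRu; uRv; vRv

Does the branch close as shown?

Yes, closed

Both p and ~p appear at v.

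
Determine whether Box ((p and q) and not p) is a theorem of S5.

Not valid

Tableau for the negation not Box ((p and q) and not p):
1. not Box ((p and q) and not p), w0
2. not ((p and q) and not p), w1
3. p, w1
Accessibility: w0Rw0, w0Rw1, w1Rw0, w1Rw1
The negation has an open branch (countermodel exists).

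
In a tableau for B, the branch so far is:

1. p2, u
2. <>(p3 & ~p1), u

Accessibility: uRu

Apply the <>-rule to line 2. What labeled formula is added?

a fresh world v with uRv, and p3 & ~p1 at v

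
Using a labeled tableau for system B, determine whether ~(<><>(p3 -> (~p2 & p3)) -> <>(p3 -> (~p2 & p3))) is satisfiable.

Satisfiable (open branch found)

1. ~(<><>(p3 -> (~p2 & p3)) -> <>(p3 -> (~p2 & p3))), u
2. <><>(p3 -> (~p2 & p3)), u
3. ~<>(p3 -> (~p2 & p3)), u
4. ~(p3 -> (~p2 & p3)), u
5. p3, u
6. ~(~p2 & p3), u
7. p2, u
8. <>(p3 -> (~p2 & p3)), v
9. ~(p3 -> (~p2 & p3)), v
10. p3, v
11. ~(~p2 & p3), v
12. p2, v
13. p3 -> (~p2 & p3), w
14. ~p2 & p3, w
15. ~p2, w
16. p3, w
Accessibility: uRu, uRv, vRu, vRv, vRw, wRv, wRw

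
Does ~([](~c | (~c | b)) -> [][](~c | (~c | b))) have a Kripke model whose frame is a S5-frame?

1. ~([](~c | (~c | b)) -> [][](~c | (~c | b))), w0
2. [](~c | (~c | b)), w0
3. ~[][](~c | (~c | b)), w0
4. ~c | (~c | b), w0
5. ~c | b, w0
6. b, w0
7. ~[](~c | (~c | b)), w1
8. ~c | (~c | b), w1
9. ~c | b, w1
10. b, w1
11. ~(~c | (~c | b)), w2
12. c, w2
13. ~(~c | b), w2
14. ~b, w2
15. ~c | (~c | b), w2
16. ~c | b, w2
17. b, w2
Accessibility: w0Rw0, w0Rw1, w0Rw2, w1Rw0, w1Rw1, w1Rw2, w2Rw0, w2Rw1, w2Rw2
Branch closes: b and ~b both at w2.
All branches of the tableau close; one closing branch shown above.

Unsatisfiable (every branch closes)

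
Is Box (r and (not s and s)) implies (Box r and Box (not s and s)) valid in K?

Valid in K

Tableau for the negation not (Box (r and (not s and s)) implies (Box r and Box (not s and s))):
1. not (Box (r and (not s and s)) implies (Box r and Box (not s and s))), w0
2. Box (r and (not s and s)), w0
3. not (Box r and Box (not s and s)), w0
4. not Box (not s and s), w0
5. not (not s and s), w1
6. r and (not s and s), w1
7. r, w1
8. not s and s, w1
9. not s, w1
10. s, w1
Accessibility: w0Rw1
Branch closes: s and not s both at w1.
All branches of the negation close; one closing branch shown above.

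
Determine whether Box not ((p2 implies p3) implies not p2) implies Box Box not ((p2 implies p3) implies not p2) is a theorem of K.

Invalid (countermodel exists)

Tableau for the negation not (Box not ((p2 implies p3) implies not p2) implies Box Box not ((p2 implies p3) implies not p2)):
1. not (Box not ((p2 implies p3) implies not p2) implies Box Box not ((p2 implies p3) implies not p2)), 0
2. Box not ((p2 implies p3) implies not p2), 0   [neg-implies-rule on 1]
3. not Box Box not ((p2 implies p3) implies not p2), 0   [neg-implies-rule on 1]
4. not Box not ((p2 implies p3) implies not p2), 1   [neg-Box-rule on 3: fresh world 1, 0R1]
5. not ((p2 implies p3) implies not p2), 1   [Box-rule on 2 via 0R1]
6. p2 implies p3, 1   [neg-implies-rule on 5]
7. p2, 1   [neg-implies-rule on 5]
8. p3, 1   [implies-rule on 6 (branches; this branch)]
9. (p2 implies p3) implies not p2, 2   [neg-Box-rule on 4: fresh world 2, 1R2]
10. not p2, 2   [implies-rule on 9 (branches; this branch)]
Accessibility: 0R1, 1R2
The negation has an open branch (countermodel exists).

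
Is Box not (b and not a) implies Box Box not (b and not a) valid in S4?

Yes, valid

Tableau for the negation not (Box not (b and not a) implies Box Box not (b and not a)):
1. not (Box not (b and not a) implies Box Box not (b and not a)), w0
2. Box not (b and not a), w0
3. not Box Box not (b and not a), w0
4. not (b and not a), w0
5. a, w0
6. not Box not (b and not a), w1
7. not (b and not a), w1
8. a, w1
9. b and not a, w2
10. b, w2
11. not a, w2
12. not (b and not a), w2
13. a, w2
Accessibility: w0Rw0, w0Rw1, w0Rw2, w1Rw1, w1Rw2, w2Rw2
Branch closes: a and not a both at w2.
All branches of the negation close; one closing branch shown above.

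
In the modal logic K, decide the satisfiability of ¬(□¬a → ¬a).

1. ¬(□¬a → ¬a), u
2. □¬a, u
3. a, u

Satisfiable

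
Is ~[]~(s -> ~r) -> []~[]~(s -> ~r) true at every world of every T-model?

Tableau for the negation ~(~[]~(s -> ~r) -> []~[]~(s -> ~r)):
1. ~(~[]~(s -> ~r) -> []~[]~(s -> ~r)), w0
2. ~[]~(s -> ~r), w0   [~->-rule on 1]
3. ~[]~[]~(s -> ~r), w0   [~->-rule on 1]
4. s -> ~r, w1   [~[]-rule on 2: fresh world w1, w0Rw1]
5. ~r, w1   [->-rule on 4 (branches; this branch)]
6. []~(s -> ~r), w2   [~[]-rule on 3: fresh world w2, w0Rw2]
7. ~(s -> ~r), w2   [[]-rule on 6 via w2Rw2]
8. s, w2   [~->-rule on 7]
9. r, w2   [~->-rule on 7]
Accessibility: w0Rw0, w0Rw1, w0Rw2, w1Rw1, w2Rw2
The negation has an open branch (countermodel exists).

No, not valid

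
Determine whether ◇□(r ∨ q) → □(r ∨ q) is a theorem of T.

No, not valid

Tableau for the negation ¬(◇□(r ∨ q) → □(r ∨ q)):
1. ¬(◇□(r ∨ q) → □(r ∨ q)), u
2. ◇□(r ∨ q), u   [¬→-rule on 1]
3. ¬□(r ∨ q), u   [¬→-rule on 1]
4. □(r ∨ q), v   [◇-rule on 2: fresh world v, uRv]
5. r ∨ q, v   [□-rule on 4 via vRv]
6. q, v   [∨-rule on 5 (branches; this branch)]
7. ¬(r ∨ q), w   [¬□-rule on 3: fresh world w, uRw]
8. ¬r, w   [¬∨-rule on 7]
9. ¬q, w   [¬∨-rule on 7]
Accessibility: uRu, uRv, uRw, vRv, wRw
The negation has an open branch (countermodel exists).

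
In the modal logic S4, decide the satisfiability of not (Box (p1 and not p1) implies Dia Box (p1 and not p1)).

Unsatisfiable

1. not (Box (p1 and not p1) implies Dia Box (p1 and not p1)), 0
2. Box (p1 and not p1), 0
3. not Dia Box (p1 and not p1), 0
4. p1 and not p1, 0
5. p1, 0
6. not p1, 0
Accessibility: 0R0
Branch closes: p1 and not p1 both at 0.
Every branch closes; the branch above is one of them.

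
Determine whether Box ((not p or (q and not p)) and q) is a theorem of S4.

Tableau for the negation not Box ((not p or (q and not p)) and q):
1. not Box ((not p or (q and not p)) and q), u
2. not ((not p or (q and not p)) and q), v
3. not q, v
Accessibility: uRu, uRv, vRv
The negation has an open branch (countermodel exists).

Invalid (countermodel exists)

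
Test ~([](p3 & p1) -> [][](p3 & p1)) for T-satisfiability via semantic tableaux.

Satisfiable

1. ~([](p3 & p1) -> [][](p3 & p1)), 0
2. [](p3 & p1), 0   [~->-rule on 1]
3. ~[][](p3 & p1), 0   [~->-rule on 1]
4. p3 & p1, 0   [[]-rule on 2 via 0R0]
5. p3, 0   [&-rule on 4]
6. p1, 0   [&-rule on 4]
7. ~[](p3 & p1), 1   [~[]-rule on 3: fresh world 1, 0R1]
8. p3 & p1, 1   [[]-rule on 2 via 0R1]
9. p3, 1   [&-rule on 8]
10. p1, 1   [&-rule on 8]
11. ~(p3 & p1), 2   [~[]-rule on 7: fresh world 2, 1R2]
12. ~p1, 2   [~&-rule on 11 (branches; this branch)]
Accessibility: 0R0, 0R1, 1R1, 1R2, 2R2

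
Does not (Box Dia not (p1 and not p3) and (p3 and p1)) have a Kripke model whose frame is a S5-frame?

Satisfiable (open branch found)

1. not (Box Dia not (p1 and not p3) and (p3 and p1)), u
2. not (p3 and p1), u   [neg-and-rule on 1 (branches; this branch)]
3. not p1, u   [neg-and-rule on 2 (branches; this branch)]
Accessibility: uRu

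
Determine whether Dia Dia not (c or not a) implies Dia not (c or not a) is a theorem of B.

Not valid

Tableau for the negation not (Dia Dia not (c or not a) implies Dia not (c or not a)):
1. not (Dia Dia not (c or not a) implies Dia not (c or not a)), 0
2. Dia Dia not (c or not a), 0
3. not Dia not (c or not a), 0
4. c or not a, 0
5. not a, 0
6. Dia not (c or not a), 1
7. c or not a, 1
8. not a, 1
9. not (c or not a), 2
10. not c, 2
11. a, 2
Accessibility: 0R0, 0R1, 1R0, 1R1, 1R2, 2R1, 2R2
The negation has an open branch (countermodel exists).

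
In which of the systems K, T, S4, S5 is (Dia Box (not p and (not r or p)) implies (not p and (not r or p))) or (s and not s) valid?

S5

S4-tableau for the negation not ((Dia Box (not p and (not r or p)) implies (not p and (not r or p))) or (s and not s)):
1. not ((Dia Box (not p and (not r or p)) implies (not p and (not r or p))) or (s and not s)), w0
2. not (Dia Box (not p and (not r or p)) implies (not p and (not r or p))), w0
3. not (s and not s), w0
4. Dia Box (not p and (not r or p)), w0
5. not (not p and (not r or p)), w0
6. s, w0
7. not (not r or p), w0
8. r, w0
9. not p, w0
10. Box (not p and (not r or p)), w1
11. not p and (not r or p), w1
12. not p, w1
13. not r or p, w1
14. not r, w1
Accessibility: w0Rw0, w0Rw1, w1Rw1
Complete open branch: countermodel on an S4-frame, so not valid in S4, nor in K, T (the same frame is also a K-frame and a T-frame).
S5-tableau for the negation not ((Dia Box (not p and (not r or p)) implies (not p and (not r or p))) or (s and not s)):
1. not ((Dia Box (not p and (not r or p)) implies (not p and (not r or p))) or (s and not s)), w0
2. not (Dia Box (not p and (not r or p)) implies (not p and (not r or p))), w0
3. not (s and not s), w0
4. Dia Box (not p and (not r or p)), w0
5. not (not p and (not r or p)), w0
6. s, w0
7. not (not r or p), w0
8. r, w0
9. not p, w0
10. Box (not p and (not r or p)), w1
11. not p and (not r or p), w0
12. not r or p, w0
13. not p and (not r or p), w1
14. not p, w1
15. not r or p, w1
16. p, w0
Accessibility: w0Rw0, w0Rw1, w1Rw0, w1Rw1
Branch closes: p and not p both at w0.
Every branch closes (one shown): valid in S5.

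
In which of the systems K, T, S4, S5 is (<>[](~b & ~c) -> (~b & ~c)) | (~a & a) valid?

S4-tableau for the negation ~((<>[](~b & ~c) -> (~b & ~c)) | (~a & a)):
1. ~((<>[](~b & ~c) -> (~b & ~c)) | (~a & a)), 0
2. ~(<>[](~b & ~c) -> (~b & ~c)), 0
3. ~(~a & a), 0
4. <>[](~b & ~c), 0
5. ~(~b & ~c), 0
6. ~a, 0
7. c, 0
8. [](~b & ~c), 1
9. ~b & ~c, 1
10. ~b, 1
11. ~c, 1
Accessibility: 0R0, 0R1, 1R1
Complete open branch: countermodel on an S4-frame, so not valid in S4, nor in K, T (the same frame is also a K-frame and a T-frame).
S5-tableau for the negation ~((<>[](~b & ~c) -> (~b & ~c)) | (~a & a)):
1. ~((<>[](~b & ~c) -> (~b & ~c)) | (~a & a)), 0
2. ~(<>[](~b & ~c) -> (~b & ~c)), 0
3. ~(~a & a), 0
4. <>[](~b & ~c), 0
5. ~(~b & ~c), 0
6. ~a, 0
7. c, 0
8. [](~b & ~c), 1
9. ~b & ~c, 0
10. ~b, 0
11. ~c, 0
Accessibility: 0R0, 0R1, 1R0, 1R1
Branch closes: c and ~c both at 0.
Every branch closes (one shown): valid in S5.

S5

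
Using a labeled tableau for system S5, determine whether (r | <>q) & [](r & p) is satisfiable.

Satisfiable (open branch found)

1. (r | <>q) & [](r & p), w0
2. r | <>q, w0   [&-rule on 1]
3. [](r & p), w0   [&-rule on 1]
4. r & p, w0   [[]-rule on 3 via w0Rw0]
5. r, w0   [&-rule on 4]
6. p, w0   [&-rule on 4]
7. <>q, w0   [|-rule on 2 (branches; this branch)]
8. q, w1   [<>-rule on 7: fresh world w1, w0Rw1]
9. r & p, w1   [[]-rule on 3 via w0Rw1]
10. r, w1   [&-rule on 9]
11. p, w1   [&-rule on 9]
Accessibility: w0Rw0, w0Rw1, w1Rw0, w1Rw1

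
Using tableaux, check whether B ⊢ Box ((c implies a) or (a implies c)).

Tableau for the negation not Box ((c implies a) or (a implies c)):
1. not Box ((c implies a) or (a implies c)), 0
2. not ((c implies a) or (a implies c)), 1
3. not (c implies a), 1
4. not (a implies c), 1
5. c, 1
6. not a, 1
7. a, 1
8. not c, 1
Accessibility: 0R0, 0R1, 1R0, 1R1
Branch closes: a and not a both at 1.
All branches of the negation close; one closing branch shown above.

Yes, valid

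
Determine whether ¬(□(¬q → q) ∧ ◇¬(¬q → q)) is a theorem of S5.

Tableau for the negation □(¬q → q) ∧ ◇¬(¬q → q):
1. □(¬q → q) ∧ ◇¬(¬q → q), 0
2. □(¬q → q), 0
3. ◇¬(¬q → q), 0
4. ¬q → q, 0
5. q, 0
6. ¬(¬q → q), 1
7. ¬q, 1
8. ¬q → q, 1
9. q, 1
Accessibility: 0R0, 0R1, 1R0, 1R1
Branch closes: q and ¬q both at 1.
All branches of the negation close; one closing branch shown above.

Yes, valid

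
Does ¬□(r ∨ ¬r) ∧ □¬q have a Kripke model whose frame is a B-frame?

1. ¬□(r ∨ ¬r) ∧ □¬q, u
2. ¬□(r ∨ ¬r), u   [∧-rule on 1]
3. □¬q, u   [∧-rule on 1]
4. ¬q, u   [□-rule on 3 via uRu]
5. ¬(r ∨ ¬r), v   [¬□-rule on 2: fresh world v, uRv]
6. ¬r, v   [¬∨-rule on 5]
7. r, v   [¬∨-rule on 5]
Accessibility: uRu, uRv, vRu, vRv
Branch closes: r and ¬r both at v.
All branches of the tableau close; one closing branch shown above.

Unsatisfiable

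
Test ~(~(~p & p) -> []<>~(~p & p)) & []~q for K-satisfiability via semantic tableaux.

1. ~(~(~p & p) -> []<>~(~p & p)) & []~q, w0
2. ~(~(~p & p) -> []<>~(~p & p)), w0
3. []~q, w0
4. ~(~p & p), w0
5. ~[]<>~(~p & p), w0
6. ~p, w0
7. ~<>~(~p & p), w1
8. ~q, w1
Accessibility: w0Rw1

Yes, satisfiable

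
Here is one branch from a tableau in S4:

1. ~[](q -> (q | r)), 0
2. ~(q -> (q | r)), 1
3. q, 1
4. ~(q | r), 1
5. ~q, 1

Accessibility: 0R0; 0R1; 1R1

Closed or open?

Yes, closed

Both q and ~q appear at 1.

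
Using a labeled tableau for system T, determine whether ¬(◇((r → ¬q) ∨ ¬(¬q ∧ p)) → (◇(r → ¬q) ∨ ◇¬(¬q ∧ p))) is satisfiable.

1. ¬(◇((r → ¬q) ∨ ¬(¬q ∧ p)) → (◇(r → ¬q) ∨ ◇¬(¬q ∧ p))), 0
2. ◇((r → ¬q) ∨ ¬(¬q ∧ p)), 0   [¬→-rule on 1]
3. ¬(◇(r → ¬q) ∨ ◇¬(¬q ∧ p)), 0   [¬→-rule on 1]
4. ¬◇(r → ¬q), 0   [¬∨-rule on 3]
5. ¬◇¬(¬q ∧ p), 0   [¬∨-rule on 3]
6. ¬(r → ¬q), 0   [¬◇-rule on 4 via 0R0]
7. r, 0   [¬→-rule on 6]
8. q, 0   [¬→-rule on 6]
9. ¬q ∧ p, 0   [¬◇-rule on 5 via 0R0]
10. ¬q, 0   [∧-rule on 9]
11. p, 0   [∧-rule on 9]
Accessibility: 0R0
Branch closes: q and ¬q both at 0.
Every branch closes; the branch above is one of them.

Unsatisfiable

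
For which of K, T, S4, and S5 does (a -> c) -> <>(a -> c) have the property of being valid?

T, S4, S5

T-tableau for the negation ~((a -> c) -> <>(a -> c)):
1. ~((a -> c) -> <>(a -> c)), 0
2. a -> c, 0   [~->-rule on 1]
3. ~<>(a -> c), 0   [~->-rule on 1]
4. ~(a -> c), 0   [~<>-rule on 3 via 0R0]
5. a, 0   [~->-rule on 4]
6. ~c, 0   [~->-rule on 4]
7. c, 0   [->-rule on 2 (branches; this branch)]
Accessibility: 0R0
Branch closes: c and ~c both at 0.
Every branch closes (one shown): valid in T, hence also in S4, S5 (every theorem of T is a theorem of S4 and S5).
K-tableau for the negation ~((a -> c) -> <>(a -> c)):
1. ~((a -> c) -> <>(a -> c)), 0
2. a -> c, 0   [~->-rule on 1]
3. ~<>(a -> c), 0   [~->-rule on 1]
4. c, 0   [->-rule on 2 (branches; this branch)]
Complete open branch: countermodel on a K-frame, so not valid in K.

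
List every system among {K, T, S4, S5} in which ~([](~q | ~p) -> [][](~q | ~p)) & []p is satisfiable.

S4-tableau for the formula:
1. ~([](~q | ~p) -> [][](~q | ~p)) & []p, 0
2. ~([](~q | ~p) -> [][](~q | ~p)), 0
3. []p, 0
4. [](~q | ~p), 0
5. ~[][](~q | ~p), 0
6. p, 0
7. ~q | ~p, 0
8. ~q, 0
9. ~[](~q | ~p), 1
10. p, 1
11. ~q | ~p, 1
12. ~q, 1
13. ~(~q | ~p), 2
14. q, 2
15. p, 2
16. ~q | ~p, 2
17. ~p, 2
Accessibility: 0R0, 0R1, 0R2, 1R1, 1R2, 2R2
Branch closes: p and ~p both at 2.
Every branch closes (one shown): unsatisfiable in S4, hence also in S5 (every S5-frame is an S4-frame).
T-tableau for the formula:
1. ~([](~q | ~p) -> [][](~q | ~p)) & []p, 0
2. ~([](~q | ~p) -> [][](~q | ~p)), 0
3. []p, 0
4. [](~q | ~p), 0
5. ~[][](~q | ~p), 0
6. p, 0
7. ~q | ~p, 0
8. ~q, 0
9. ~[](~q | ~p), 1
10. p, 1
11. ~q | ~p, 1
12. ~q, 1
13. ~(~q | ~p), 2
14. q, 2
15. p, 2
Accessibility: 0R0, 0R1, 1R1, 1R2, 2R2
Complete open branch: satisfiable in T, hence also in K (this T-model is also a K-model).

K, T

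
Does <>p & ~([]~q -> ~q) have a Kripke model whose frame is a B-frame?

1. <>p & ~([]~q -> ~q), w0
2. <>p, w0
3. ~([]~q -> ~q), w0
4. []~q, w0
5. q, w0
6. ~q, w0
Accessibility: w0Rw0
Branch closes: q and ~q both at w0.
All branches of the tableau close; one closing branch shown above.

Unsatisfiable (every branch closes)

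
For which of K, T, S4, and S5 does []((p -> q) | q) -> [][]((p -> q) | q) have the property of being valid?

S4, S5

T-tableau for the negation ~([]((p -> q) | q) -> [][]((p -> q) | q)):
1. ~([]((p -> q) | q) -> [][]((p -> q) | q)), u
2. []((p -> q) | q), u
3. ~[][]((p -> q) | q), u
4. (p -> q) | q, u
5. q, u
6. ~[]((p -> q) | q), v
7. (p -> q) | q, v
8. q, v
9. ~((p -> q) | q), w
10. ~(p -> q), w
11. ~q, w
12. p, w
Accessibility: uRu, uRv, vRv, vRw, wRw
Complete open branch: countermodel on a T-frame, so not valid in T, nor in K (the same frame is also a K-frame).
S4-tableau for the negation ~([]((p -> q) | q) -> [][]((p -> q) | q)):
1. ~([]((p -> q) | q) -> [][]((p -> q) | q)), u
2. []((p -> q) | q), u
3. ~[][]((p -> q) | q), u
4. (p -> q) | q, u
5. p -> q, u
6. q, u
7. ~[]((p -> q) | q), v
8. (p -> q) | q, v
9. p -> q, v
10. q, v
11. ~((p -> q) | q), w
12. ~(p -> q), w
13. ~q, w
14. p, w
15. (p -> q) | q, w
16. p -> q, w
17. q, w
Accessibility: uRu, uRv, uRw, vRv, vRw, wRw
Branch closes: q and ~q both at w.
Every branch closes (one shown): valid in S4, hence also in S5 (every theorem of S4 is a theorem of S5).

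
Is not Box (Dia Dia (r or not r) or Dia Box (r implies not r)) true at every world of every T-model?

Invalid (countermodel exists)

Tableau for the negation Box (Dia Dia (r or not r) or Dia Box (r implies not r)):
1. Box (Dia Dia (r or not r) or Dia Box (r implies not r)), w0
2. Dia Dia (r or not r) or Dia Box (r implies not r), w0
3. Dia Box (r implies not r), w0
4. Box (r implies not r), w1
5. Dia Dia (r or not r) or Dia Box (r implies not r), w1
6. r implies not r, w1
7. Dia Box (r implies not r), w1
8. not r, w1
9. Box (r implies not r), w2
10. r implies not r, w2
11. not r, w2
Accessibility: w0Rw0, w0Rw1, w1Rw1, w1Rw2, w2Rw2
The negation has an open branch (countermodel exists).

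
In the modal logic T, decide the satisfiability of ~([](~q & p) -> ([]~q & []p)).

1. ~([](~q & p) -> ([]~q & []p)), u
2. [](~q & p), u
3. ~([]~q & []p), u
4. ~q & p, u
5. ~q, u
6. p, u
7. ~[]p, u
8. ~p, v
9. ~q & p, v
10. ~q, v
11. p, v
Accessibility: uRu, uRv, vRv
Branch closes: p and ~p both at v.
(One branch shown.) All branches close.

No, unsatisfiable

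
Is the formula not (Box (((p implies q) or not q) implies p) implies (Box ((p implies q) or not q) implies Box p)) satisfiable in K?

1. not (Box (((p implies q) or not q) implies p) implies (Box ((p implies q) or not q) implies Box p)), 0
2. Box (((p implies q) or not q) implies p), 0   [neg-implies-rule on 1]
3. not (Box ((p implies q) or not q) implies Box p), 0   [neg-implies-rule on 1]
4. Box ((p implies q) or not q), 0   [neg-implies-rule on 3]
5. not Box p, 0   [neg-implies-rule on 3]
6. not p, 1   [neg-Box-rule on 5: fresh world 1, 0R1]
7. ((p implies q) or not q) implies p, 1   [Box-rule on 2 via 0R1]
8. (p implies q) or not q, 1   [Box-rule on 4 via 0R1]
9. not ((p implies q) or not q), 1   [implies-rule on 7 (branches; this branch)]
10. not (p implies q), 1   [neg-or-rule on 9]
11. q, 1   [neg-or-rule on 9]
12. p, 1   [neg-implies-rule on 10]
13. not q, 1   [neg-implies-rule on 10]
Accessibility: 0R1
Branch closes: p and not p both at 1.
Every branch closes; the branch above is one of them.

Unsatisfiable (every branch closes)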